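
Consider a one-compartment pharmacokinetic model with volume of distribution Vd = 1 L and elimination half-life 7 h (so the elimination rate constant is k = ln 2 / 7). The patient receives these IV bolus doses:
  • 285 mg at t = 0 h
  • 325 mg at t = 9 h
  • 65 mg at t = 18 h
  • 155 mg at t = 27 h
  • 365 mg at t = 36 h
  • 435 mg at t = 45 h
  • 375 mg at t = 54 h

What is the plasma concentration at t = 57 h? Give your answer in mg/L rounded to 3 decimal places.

469.942 mg/L

k = ln 2 / 7 = 0.09902 per h
Dose 1 (285 mg at t=0 h): 285·exp(−0.09902·57) = 1.008 mg/L
Dose 2 (325 mg at t=9 h): 325·exp(−0.09902·48) = 2.803 mg/L
Dose 3 (65 mg at t=18 h): 65·exp(−0.09902·39) = 1.367 mg/L
Dose 4 (155 mg at t=27 h): 155·exp(−0.09902·30) = 7.947 mg/L
Dose 5 (365 mg at t=36 h): 365·exp(−0.09902·21) = 45.625 mg/L
Dose 6 (435 mg at t=45 h): 435·exp(−0.09902·12) = 132.568 mg/L
Dose 7 (375 mg at t=54 h): 375·exp(−0.09902·3) = 278.624 mg/L
C(57) = 1.008 + 2.803 + 1.367 + 7.947 + 45.625 + 132.568 + 278.624 = 469.942 mg/L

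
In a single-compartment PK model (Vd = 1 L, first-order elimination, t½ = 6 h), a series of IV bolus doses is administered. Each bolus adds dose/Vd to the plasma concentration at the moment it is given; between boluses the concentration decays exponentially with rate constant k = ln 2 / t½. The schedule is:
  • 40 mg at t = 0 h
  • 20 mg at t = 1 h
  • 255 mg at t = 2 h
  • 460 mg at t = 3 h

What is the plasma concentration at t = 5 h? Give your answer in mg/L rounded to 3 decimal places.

k = ln 2 / 6 = 0.11552 per h
Dose 1 (40 mg at t=0 h): 40·exp(−0.11552·5) = 22.449 mg/L
Dose 2 (20 mg at t=1 h): 20·exp(−0.11552·4) = 12.599 mg/L
Dose 3 (255 mg at t=2 h): 255·exp(−0.11552·3) = 180.312 mg/L
Dose 4 (460 mg at t=3 h): 460·exp(−0.11552·2) = 365.102 mg/L
C(5) = 22.449 + 12.599 + 180.312 + 365.102 = 580.463 mg/L

580.463 mg/L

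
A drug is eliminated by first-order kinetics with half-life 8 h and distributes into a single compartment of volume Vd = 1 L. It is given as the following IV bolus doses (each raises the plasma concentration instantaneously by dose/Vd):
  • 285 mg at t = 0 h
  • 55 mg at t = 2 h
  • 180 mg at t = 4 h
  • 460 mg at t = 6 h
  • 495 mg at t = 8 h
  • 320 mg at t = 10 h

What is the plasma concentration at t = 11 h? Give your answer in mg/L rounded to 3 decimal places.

1206.657 mg/L

k = ln 2 / 8 = 0.08664 per h
Dose 1 (285 mg at t=0 h): 285·exp(−0.08664·11) = 109.883 mg/L
Dose 2 (55 mg at t=2 h): 55·exp(−0.08664·9) = 25.218 mg/L
Dose 3 (180 mg at t=4 h): 180·exp(−0.08664·7) = 98.146 mg/L
Dose 4 (460 mg at t=6 h): 460·exp(−0.08664·5) = 298.273 mg/L
Dose 5 (495 mg at t=8 h): 495·exp(−0.08664·3) = 381.697 mg/L
Dose 6 (320 mg at t=10 h): 320·exp(−0.08664·1) = 293.441 mg/L
C(11) = 109.883 + 25.218 + 98.146 + 298.273 + 381.697 + 293.441 = 1206.657 mg/L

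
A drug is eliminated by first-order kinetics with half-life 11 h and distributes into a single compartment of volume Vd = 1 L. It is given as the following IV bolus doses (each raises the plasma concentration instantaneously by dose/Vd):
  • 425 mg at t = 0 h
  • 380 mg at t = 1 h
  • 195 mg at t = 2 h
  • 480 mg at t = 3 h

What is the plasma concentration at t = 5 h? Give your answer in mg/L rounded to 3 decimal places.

k = ln 2 / 11 = 0.06301 per h
Dose 1 (425 mg at t=0 h): 425·exp(−0.06301·5) = 310.140 mg/L
Dose 2 (380 mg at t=1 h): 380·exp(−0.06301·4) = 295.337 mg/L
Dose 3 (195 mg at t=2 h): 195·exp(−0.06301·3) = 161.412 mg/L
Dose 4 (480 mg at t=3 h): 480·exp(−0.06301·2) = 423.164 mg/L
C(5) = 310.140 + 295.337 + 161.412 + 423.164 = 1190.052 mg/L

1190.052 mg/L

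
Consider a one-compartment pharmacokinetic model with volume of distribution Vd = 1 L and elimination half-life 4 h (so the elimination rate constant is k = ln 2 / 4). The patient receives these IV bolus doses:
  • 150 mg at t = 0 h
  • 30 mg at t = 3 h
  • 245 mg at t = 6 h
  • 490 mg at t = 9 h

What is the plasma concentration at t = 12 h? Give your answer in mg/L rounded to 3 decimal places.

403.033 mg/L

k = ln 2 / 4 = 0.17329 per h
Dose 1 (150 mg at t=0 h): 150·exp(−0.17329·12) = 18.750 mg/L
Dose 2 (30 mg at t=3 h): 30·exp(−0.17329·9) = 6.307 mg/L
Dose 3 (245 mg at t=6 h): 245·exp(−0.17329·6) = 86.621 mg/L
Dose 4 (490 mg at t=9 h): 490·exp(−0.17329·3) = 291.356 mg/L
C(12) = 18.750 + 6.307 + 86.621 + 291.356 = 403.033 mg/L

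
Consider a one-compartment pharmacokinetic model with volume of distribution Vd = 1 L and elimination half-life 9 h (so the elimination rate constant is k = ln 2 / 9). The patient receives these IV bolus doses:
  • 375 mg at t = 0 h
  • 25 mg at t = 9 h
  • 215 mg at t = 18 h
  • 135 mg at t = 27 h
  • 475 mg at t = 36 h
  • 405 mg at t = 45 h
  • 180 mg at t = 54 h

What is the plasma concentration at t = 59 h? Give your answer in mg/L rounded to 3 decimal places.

k = ln 2 / 9 = 0.07702 per h
Dose 1 (375 mg at t=0 h): 375·exp(−0.07702·59) = 3.987 mg/L
Dose 2 (25 mg at t=9 h): 25·exp(−0.07702·50) = 0.532 mg/L
Dose 3 (215 mg at t=18 h): 215·exp(−0.07702·41) = 9.143 mg/L
Dose 4 (135 mg at t=27 h): 135·exp(−0.07702·32) = 11.482 mg/L
Dose 5 (475 mg at t=36 h): 475·exp(−0.07702·23) = 80.797 mg/L
Dose 6 (405 mg at t=45 h): 405·exp(−0.07702·14) = 137.780 mg/L
Dose 7 (180 mg at t=54 h): 180·exp(−0.07702·5) = 122.471 mg/L
C(59) = 3.987 + 0.532 + 9.143 + 11.482 + 80.797 + 137.780 + 122.471 = 366.191 mg/L

366.191 mg/L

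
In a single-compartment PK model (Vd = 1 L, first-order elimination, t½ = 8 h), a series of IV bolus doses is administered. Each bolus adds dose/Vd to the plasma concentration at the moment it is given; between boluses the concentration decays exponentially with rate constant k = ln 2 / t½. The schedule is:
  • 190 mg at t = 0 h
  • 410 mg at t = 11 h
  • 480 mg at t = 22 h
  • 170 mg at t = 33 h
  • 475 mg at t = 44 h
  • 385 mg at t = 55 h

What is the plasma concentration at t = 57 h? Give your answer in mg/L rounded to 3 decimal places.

k = ln 2 / 8 = 0.08664 per h
Dose 1 (190 mg at t=0 h): 190·exp(−0.08664·57) = 1.361 mg/L
Dose 2 (410 mg at t=11 h): 410·exp(−0.08664·46) = 7.618 mg/L
Dose 3 (480 mg at t=22 h): 480·exp(−0.08664·35) = 23.133 mg/L
Dose 4 (170 mg at t=33 h): 170·exp(−0.08664·24) = 21.250 mg/L
Dose 5 (475 mg at t=44 h): 475·exp(−0.08664·13) = 154.000 mg/L
Dose 6 (385 mg at t=55 h): 385·exp(−0.08664·2) = 323.745 mg/L
C(57) = 1.361 + 7.618 + 23.133 + 21.250 + 154.000 + 323.745 = 531.108 mg/L

531.108 mg/L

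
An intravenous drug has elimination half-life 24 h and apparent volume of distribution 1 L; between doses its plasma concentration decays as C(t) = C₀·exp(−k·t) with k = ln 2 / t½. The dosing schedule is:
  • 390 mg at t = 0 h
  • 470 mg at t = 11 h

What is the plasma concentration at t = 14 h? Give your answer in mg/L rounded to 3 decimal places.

691.286 mg/L

k = ln 2 / 24 = 0.02888 per h
Dose 1 (390 mg at t=0 h): 390·exp(−0.02888·14) = 260.294 mg/L
Dose 2 (470 mg at t=11 h): 470·exp(−0.02888·3) = 430.992 mg/L
C(14) = 260.294 + 430.992 = 691.286 mg/L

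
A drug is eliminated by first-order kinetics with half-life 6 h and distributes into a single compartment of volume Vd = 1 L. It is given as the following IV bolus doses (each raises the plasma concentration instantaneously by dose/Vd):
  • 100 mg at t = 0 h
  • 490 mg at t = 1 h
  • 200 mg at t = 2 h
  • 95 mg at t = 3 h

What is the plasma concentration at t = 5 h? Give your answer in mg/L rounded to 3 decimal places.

k = ln 2 / 6 = 0.11552 per h
Dose 1 (100 mg at t=0 h): 100·exp(−0.11552·5) = 56.123 mg/L
Dose 2 (490 mg at t=1 h): 490·exp(−0.11552·4) = 308.681 mg/L
Dose 3 (200 mg at t=2 h): 200·exp(−0.11552·3) = 141.421 mg/L
Dose 4 (95 mg at t=3 h): 95·exp(−0.11552·2) = 75.402 mg/L
C(5) = 56.123 + 308.681 + 141.421 + 75.402 = 581.627 mg/L

581.627 mg/L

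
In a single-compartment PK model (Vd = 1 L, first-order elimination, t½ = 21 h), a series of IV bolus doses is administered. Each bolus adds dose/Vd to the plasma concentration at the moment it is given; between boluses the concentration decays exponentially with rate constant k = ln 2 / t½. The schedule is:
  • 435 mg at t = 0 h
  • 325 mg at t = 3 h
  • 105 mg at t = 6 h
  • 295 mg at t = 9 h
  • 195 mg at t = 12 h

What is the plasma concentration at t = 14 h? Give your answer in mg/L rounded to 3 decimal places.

k = ln 2 / 21 = 0.03301 per h
Dose 1 (435 mg at t=0 h): 435·exp(−0.03301·14) = 274.033 mg/L
Dose 2 (325 mg at t=3 h): 325·exp(−0.03301·11) = 226.048 mg/L
Dose 3 (105 mg at t=6 h): 105·exp(−0.03301·8) = 80.633 mg/L
Dose 4 (295 mg at t=9 h): 295·exp(−0.03301·5) = 250.120 mg/L
Dose 5 (195 mg at t=12 h): 195·exp(−0.03301·2) = 182.543 mg/L
C(14) = 274.033 + 226.048 + 80.633 + 250.120 + 182.543 = 1013.377 mg/L

1013.377 mg/L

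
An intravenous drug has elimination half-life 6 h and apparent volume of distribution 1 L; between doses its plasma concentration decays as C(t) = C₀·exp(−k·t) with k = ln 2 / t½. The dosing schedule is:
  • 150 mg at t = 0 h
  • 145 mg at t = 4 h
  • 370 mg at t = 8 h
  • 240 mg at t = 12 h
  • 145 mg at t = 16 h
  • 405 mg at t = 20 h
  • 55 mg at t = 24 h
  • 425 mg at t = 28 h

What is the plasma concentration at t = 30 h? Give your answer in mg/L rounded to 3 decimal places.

592.177 mg/L

k = ln 2 / 6 = 0.11552 per h
Dose 1 (150 mg at t=0 h): 150·exp(−0.11552·30) = 4.688 mg/L
Dose 2 (145 mg at t=4 h): 145·exp(−0.11552·26) = 7.193 mg/L
Dose 3 (370 mg at t=8 h): 370·exp(−0.11552·22) = 29.136 mg/L
Dose 4 (240 mg at t=12 h): 240·exp(−0.11552·18) = 30.000 mg/L
Dose 5 (145 mg at t=16 h): 145·exp(−0.11552·14) = 28.772 mg/L
Dose 6 (405 mg at t=20 h): 405·exp(−0.11552·10) = 127.567 mg/L
Dose 7 (55 mg at t=24 h): 55·exp(−0.11552·6) = 27.500 mg/L
Dose 8 (425 mg at t=28 h): 425·exp(−0.11552·2) = 337.323 mg/L
C(30) = 4.688 + 7.193 + 29.136 + 30.000 + 28.772 + 127.567 + 27.500 + 337.323 = 592.177 mg/L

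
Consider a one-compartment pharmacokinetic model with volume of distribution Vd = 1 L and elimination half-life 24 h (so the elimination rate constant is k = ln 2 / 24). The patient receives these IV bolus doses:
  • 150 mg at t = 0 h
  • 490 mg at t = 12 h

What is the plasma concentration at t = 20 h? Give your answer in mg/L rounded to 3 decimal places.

k = ln 2 / 24 = 0.02888 per h
Dose 1 (150 mg at t=0 h): 150·exp(−0.02888·20) = 84.185 mg/L
Dose 2 (490 mg at t=12 h): 490·exp(−0.02888·8) = 388.913 mg/L
C(20) = 84.185 + 388.913 = 473.098 mg/L

473.098 mg/L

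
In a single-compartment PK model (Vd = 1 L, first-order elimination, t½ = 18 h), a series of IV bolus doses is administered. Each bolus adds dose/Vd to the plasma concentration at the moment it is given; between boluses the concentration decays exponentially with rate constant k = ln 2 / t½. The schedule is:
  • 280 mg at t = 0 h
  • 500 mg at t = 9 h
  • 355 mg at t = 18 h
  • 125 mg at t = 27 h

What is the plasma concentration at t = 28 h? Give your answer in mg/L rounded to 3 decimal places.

k = ln 2 / 18 = 0.03851 per h
Dose 1 (280 mg at t=0 h): 280·exp(−0.03851·28) = 95.255 mg/L
Dose 2 (500 mg at t=9 h): 500·exp(−0.03851·19) = 240.556 mg/L
Dose 3 (355 mg at t=18 h): 355·exp(−0.03851·10) = 241.540 mg/L
Dose 4 (125 mg at t=27 h): 125·exp(−0.03851·1) = 120.278 mg/L
C(28) = 95.255 + 240.556 + 241.540 + 120.278 = 697.629 mg/L

697.629 mg/L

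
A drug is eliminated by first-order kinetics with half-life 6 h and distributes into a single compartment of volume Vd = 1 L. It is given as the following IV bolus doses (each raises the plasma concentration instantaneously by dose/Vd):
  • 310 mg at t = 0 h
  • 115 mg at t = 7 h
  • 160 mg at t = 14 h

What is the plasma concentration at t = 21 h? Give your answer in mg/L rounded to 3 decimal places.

121.491 mg/L

k = ln 2 / 6 = 0.11552 per h
Dose 1 (310 mg at t=0 h): 310·exp(−0.11552·21) = 27.400 mg/L
Dose 2 (115 mg at t=7 h): 115·exp(−0.11552·14) = 22.819 mg/L
Dose 3 (160 mg at t=14 h): 160·exp(−0.11552·7) = 71.272 mg/L
C(21) = 27.400 + 22.819 + 71.272 = 121.491 mg/L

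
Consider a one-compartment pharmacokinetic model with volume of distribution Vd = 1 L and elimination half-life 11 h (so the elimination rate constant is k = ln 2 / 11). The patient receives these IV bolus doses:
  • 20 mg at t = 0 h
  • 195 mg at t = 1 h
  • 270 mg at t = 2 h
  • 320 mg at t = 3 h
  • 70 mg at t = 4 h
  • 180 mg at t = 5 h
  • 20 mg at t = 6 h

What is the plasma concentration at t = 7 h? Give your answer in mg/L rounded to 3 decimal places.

k = ln 2 / 11 = 0.06301 per h
Dose 1 (20 mg at t=0 h): 20·exp(−0.06301·7) = 12.867 mg/L
Dose 2 (195 mg at t=1 h): 195·exp(−0.06301·6) = 133.609 mg/L
Dose 3 (270 mg at t=2 h): 270·exp(−0.06301·5) = 197.030 mg/L
Dose 4 (320 mg at t=3 h): 320·exp(−0.06301·4) = 248.705 mg/L
Dose 5 (70 mg at t=4 h): 70·exp(−0.06301·3) = 57.943 mg/L
Dose 6 (180 mg at t=5 h): 180·exp(−0.06301·2) = 158.686 mg/L
Dose 7 (20 mg at t=6 h): 20·exp(−0.06301·1) = 18.779 mg/L
C(7) = 12.867 + 133.609 + 197.030 + 248.705 + 57.943 + 158.686 + 18.779 = 827.618 mg/L

827.618 mg/L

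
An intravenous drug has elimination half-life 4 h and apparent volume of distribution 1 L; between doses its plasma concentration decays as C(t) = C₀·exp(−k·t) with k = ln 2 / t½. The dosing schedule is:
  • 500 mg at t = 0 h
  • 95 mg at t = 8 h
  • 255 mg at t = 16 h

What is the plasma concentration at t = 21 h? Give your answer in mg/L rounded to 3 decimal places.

130.339 mg/L

k = ln 2 / 4 = 0.17329 per h
Dose 1 (500 mg at t=0 h): 500·exp(−0.17329·21) = 13.139 mg/L
Dose 2 (95 mg at t=8 h): 95·exp(−0.17329·13) = 9.986 mg/L
Dose 3 (255 mg at t=16 h): 255·exp(−0.17329·5) = 107.214 mg/L
C(21) = 13.139 + 9.986 + 107.214 = 130.339 mg/L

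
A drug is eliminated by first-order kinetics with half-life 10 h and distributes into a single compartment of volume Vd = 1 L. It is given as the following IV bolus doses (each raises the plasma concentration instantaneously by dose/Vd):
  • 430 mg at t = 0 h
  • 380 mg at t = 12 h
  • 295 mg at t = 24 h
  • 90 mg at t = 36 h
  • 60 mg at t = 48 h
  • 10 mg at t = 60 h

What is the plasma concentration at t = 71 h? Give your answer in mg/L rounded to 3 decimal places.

45.652 mg/L

k = ln 2 / 10 = 0.06931 per h
Dose 1 (430 mg at t=0 h): 430·exp(−0.06931·71) = 3.134 mg/L
Dose 2 (380 mg at t=12 h): 380·exp(−0.06931·59) = 6.364 mg/L
Dose 3 (295 mg at t=24 h): 295·exp(−0.06931·47) = 11.350 mg/L
Dose 4 (90 mg at t=36 h): 90·exp(−0.06931·35) = 7.955 mg/L
Dose 5 (60 mg at t=48 h): 60·exp(−0.06931·23) = 12.184 mg/L
Dose 6 (10 mg at t=60 h): 10·exp(−0.06931·11) = 4.665 mg/L
C(71) = 3.134 + 6.364 + 11.350 + 7.955 + 12.184 + 4.665 = 45.652 mg/L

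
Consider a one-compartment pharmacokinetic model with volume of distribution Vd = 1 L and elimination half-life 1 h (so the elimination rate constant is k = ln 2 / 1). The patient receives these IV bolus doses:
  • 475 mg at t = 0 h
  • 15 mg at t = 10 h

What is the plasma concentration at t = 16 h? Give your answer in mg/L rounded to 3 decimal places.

0.242 mg/L

k = ln 2 / 1 = 0.69315 per h
Dose 1 (475 mg at t=0 h): 475·exp(−0.69315·16) = 0.007 mg/L
Dose 2 (15 mg at t=10 h): 15·exp(−0.69315·6) = 0.234 mg/L
C(16) = 0.007 + 0.234 = 0.242 mg/L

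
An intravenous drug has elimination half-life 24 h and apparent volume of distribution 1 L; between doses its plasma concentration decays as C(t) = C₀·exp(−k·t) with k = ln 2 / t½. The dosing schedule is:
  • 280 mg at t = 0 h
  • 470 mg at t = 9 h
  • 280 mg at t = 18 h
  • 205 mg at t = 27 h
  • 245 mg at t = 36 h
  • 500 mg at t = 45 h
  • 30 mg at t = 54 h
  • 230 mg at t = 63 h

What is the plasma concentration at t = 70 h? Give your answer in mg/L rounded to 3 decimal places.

780.829 mg/L

k = ln 2 / 24 = 0.02888 per h
Dose 1 (280 mg at t=0 h): 280·exp(−0.02888·70) = 37.081 mg/L
Dose 2 (470 mg at t=9 h): 470·exp(−0.02888·61) = 80.720 mg/L
Dose 3 (280 mg at t=18 h): 280·exp(−0.02888·52) = 62.363 mg/L
Dose 4 (205 mg at t=27 h): 205·exp(−0.02888·43) = 59.212 mg/L
Dose 5 (245 mg at t=36 h): 245·exp(−0.02888·34) = 91.771 mg/L
Dose 6 (500 mg at t=45 h): 500·exp(−0.02888·25) = 242.883 mg/L
Dose 7 (30 mg at t=54 h): 30·exp(−0.02888·16) = 18.899 mg/L
Dose 8 (230 mg at t=63 h): 230·exp(−0.02888·7) = 187.900 mg/L
C(70) = 37.081 + 80.720 + 62.363 + 59.212 + 91.771 + 242.883 + 18.899 + 187.900 = 780.829 mg/L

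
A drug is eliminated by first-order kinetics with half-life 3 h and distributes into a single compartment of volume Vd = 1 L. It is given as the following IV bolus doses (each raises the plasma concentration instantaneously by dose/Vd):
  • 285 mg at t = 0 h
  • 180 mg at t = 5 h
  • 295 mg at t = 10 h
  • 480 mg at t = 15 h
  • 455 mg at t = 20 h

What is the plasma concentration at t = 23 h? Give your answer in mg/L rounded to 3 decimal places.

321.944 mg/L

k = ln 2 / 3 = 0.23105 per h
Dose 1 (285 mg at t=0 h): 285·exp(−0.23105·23) = 1.403 mg/L
Dose 2 (180 mg at t=5 h): 180·exp(−0.23105·18) = 2.813 mg/L
Dose 3 (295 mg at t=10 h): 295·exp(−0.23105·13) = 14.634 mg/L
Dose 4 (480 mg at t=15 h): 480·exp(−0.23105·8) = 75.595 mg/L
Dose 5 (455 mg at t=20 h): 455·exp(−0.23105·3) = 227.500 mg/L
C(23) = 1.403 + 2.813 + 14.634 + 75.595 + 227.500 = 321.944 mg/L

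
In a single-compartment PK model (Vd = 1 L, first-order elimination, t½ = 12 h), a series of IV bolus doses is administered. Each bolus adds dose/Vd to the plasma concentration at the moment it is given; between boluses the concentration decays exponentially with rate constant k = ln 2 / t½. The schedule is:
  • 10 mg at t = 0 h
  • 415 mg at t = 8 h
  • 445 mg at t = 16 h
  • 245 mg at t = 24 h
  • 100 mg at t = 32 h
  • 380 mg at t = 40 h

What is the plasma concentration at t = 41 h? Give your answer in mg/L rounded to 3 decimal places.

k = ln 2 / 12 = 0.05776 per h
Dose 1 (10 mg at t=0 h): 10·exp(−0.05776·41) = 0.936 mg/L
Dose 2 (415 mg at t=8 h): 415·exp(−0.05776·33) = 61.690 mg/L
Dose 3 (445 mg at t=16 h): 445·exp(−0.05776·25) = 105.006 mg/L
Dose 4 (245 mg at t=24 h): 245·exp(−0.05776·17) = 91.771 mg/L
Dose 5 (100 mg at t=32 h): 100·exp(−0.05776·9) = 59.460 mg/L
Dose 6 (380 mg at t=40 h): 380·exp(−0.05776·1) = 358.672 mg/L
C(41) = 0.936 + 61.690 + 105.006 + 91.771 + 59.460 + 358.672 = 677.536 mg/L

677.536 mg/L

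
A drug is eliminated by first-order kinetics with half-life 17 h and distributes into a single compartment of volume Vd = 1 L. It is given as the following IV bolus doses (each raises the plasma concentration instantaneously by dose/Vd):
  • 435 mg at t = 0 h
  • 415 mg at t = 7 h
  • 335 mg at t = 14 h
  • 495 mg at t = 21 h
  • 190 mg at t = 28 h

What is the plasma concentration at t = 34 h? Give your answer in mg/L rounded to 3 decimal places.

835.096 mg/L

k = ln 2 / 17 = 0.04077 per h
Dose 1 (435 mg at t=0 h): 435·exp(−0.04077·34) = 108.750 mg/L
Dose 2 (415 mg at t=7 h): 415·exp(−0.04077·27) = 138.020 mg/L
Dose 3 (335 mg at t=14 h): 335·exp(−0.04077·20) = 148.215 mg/L
Dose 4 (495 mg at t=21 h): 495·exp(−0.04077·13) = 291.344 mg/L
Dose 5 (190 mg at t=28 h): 190·exp(−0.04077·6) = 148.767 mg/L
C(34) = 108.750 + 138.020 + 148.215 + 291.344 + 148.767 = 835.096 mg/L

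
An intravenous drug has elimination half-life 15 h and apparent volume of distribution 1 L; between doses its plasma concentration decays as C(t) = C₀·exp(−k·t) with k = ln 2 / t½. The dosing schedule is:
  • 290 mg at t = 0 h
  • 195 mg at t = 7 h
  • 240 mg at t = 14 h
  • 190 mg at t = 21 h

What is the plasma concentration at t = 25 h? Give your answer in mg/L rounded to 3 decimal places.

k = ln 2 / 15 = 0.04621 per h
Dose 1 (290 mg at t=0 h): 290·exp(−0.04621·25) = 91.344 mg/L
Dose 2 (195 mg at t=7 h): 195·exp(−0.04621·18) = 84.879 mg/L
Dose 3 (240 mg at t=14 h): 240·exp(−0.04621·11) = 144.363 mg/L
Dose 4 (190 mg at t=21 h): 190·exp(−0.04621·4) = 157.935 mg/L
C(25) = 91.344 + 84.879 + 144.363 + 157.935 = 478.521 mg/L

478.521 mg/L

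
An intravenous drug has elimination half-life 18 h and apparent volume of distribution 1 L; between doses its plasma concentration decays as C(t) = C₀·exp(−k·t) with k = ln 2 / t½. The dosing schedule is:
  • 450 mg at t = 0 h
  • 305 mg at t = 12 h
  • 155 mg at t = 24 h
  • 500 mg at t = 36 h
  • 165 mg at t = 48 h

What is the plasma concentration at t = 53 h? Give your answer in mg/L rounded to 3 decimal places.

k = ln 2 / 18 = 0.03851 per h
Dose 1 (450 mg at t=0 h): 450·exp(−0.03851·53) = 58.458 mg/L
Dose 2 (305 mg at t=12 h): 305·exp(−0.03851·41) = 62.896 mg/L
Dose 3 (155 mg at t=24 h): 155·exp(−0.03851·29) = 50.739 mg/L
Dose 4 (500 mg at t=36 h): 500·exp(−0.03851·17) = 259.815 mg/L
Dose 5 (165 mg at t=48 h): 165·exp(−0.03851·5) = 136.102 mg/L
C(53) = 58.458 + 62.896 + 50.739 + 259.815 + 136.102 = 568.009 mg/L

568.009 mg/L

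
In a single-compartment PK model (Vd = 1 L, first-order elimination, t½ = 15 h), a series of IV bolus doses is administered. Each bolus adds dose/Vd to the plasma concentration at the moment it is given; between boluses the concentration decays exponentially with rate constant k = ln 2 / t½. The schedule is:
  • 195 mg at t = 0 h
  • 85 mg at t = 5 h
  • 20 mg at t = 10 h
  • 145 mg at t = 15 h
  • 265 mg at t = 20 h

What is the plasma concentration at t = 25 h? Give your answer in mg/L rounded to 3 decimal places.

k = ln 2 / 15 = 0.04621 per h
Dose 1 (195 mg at t=0 h): 195·exp(−0.04621·25) = 61.421 mg/L
Dose 2 (85 mg at t=5 h): 85·exp(−0.04621·20) = 33.732 mg/L
Dose 3 (20 mg at t=10 h): 20·exp(−0.04621·15) = 10.000 mg/L
Dose 4 (145 mg at t=15 h): 145·exp(−0.04621·10) = 91.344 mg/L
Dose 5 (265 mg at t=20 h): 265·exp(−0.04621·5) = 210.331 mg/L
C(25) = 61.421 + 33.732 + 10.000 + 91.344 + 210.331 = 406.828 mg/L

406.828 mg/L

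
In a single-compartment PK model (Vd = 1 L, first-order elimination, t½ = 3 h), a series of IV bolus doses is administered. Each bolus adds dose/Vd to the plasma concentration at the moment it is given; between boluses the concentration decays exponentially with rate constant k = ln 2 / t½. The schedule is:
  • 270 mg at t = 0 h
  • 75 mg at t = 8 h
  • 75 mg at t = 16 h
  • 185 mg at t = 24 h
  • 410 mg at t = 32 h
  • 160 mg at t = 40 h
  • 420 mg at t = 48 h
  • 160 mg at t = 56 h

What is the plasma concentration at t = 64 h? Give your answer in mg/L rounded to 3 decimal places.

k = ln 2 / 3 = 0.23105 per h
Dose 1 (270 mg at t=0 h): 270·exp(−0.23105·64) = 0.000 mg/L
Dose 2 (75 mg at t=8 h): 75·exp(−0.23105·56) = 0.000 mg/L
Dose 3 (75 mg at t=16 h): 75·exp(−0.23105·48) = 0.001 mg/L
Dose 4 (185 mg at t=24 h): 185·exp(−0.23105·40) = 0.018 mg/L
Dose 5 (410 mg at t=32 h): 410·exp(−0.23105·32) = 0.252 mg/L
Dose 6 (160 mg at t=40 h): 160·exp(−0.23105·24) = 0.625 mg/L
Dose 7 (420 mg at t=48 h): 420·exp(−0.23105·16) = 10.417 mg/L
Dose 8 (160 mg at t=56 h): 160·exp(−0.23105·8) = 25.198 mg/L
C(64) = 0.000 + 0.000 + 0.001 + 0.018 + 0.252 + 0.625 + 10.417 + 25.198 = 36.512 mg/L

36.512 mg/L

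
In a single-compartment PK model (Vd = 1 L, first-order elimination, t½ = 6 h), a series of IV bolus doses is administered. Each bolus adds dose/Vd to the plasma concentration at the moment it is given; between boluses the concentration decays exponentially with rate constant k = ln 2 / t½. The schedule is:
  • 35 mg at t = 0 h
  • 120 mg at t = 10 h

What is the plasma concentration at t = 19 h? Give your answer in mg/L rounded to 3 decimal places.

k = ln 2 / 6 = 0.11552 per h
Dose 1 (35 mg at t=0 h): 35·exp(−0.11552·19) = 3.898 mg/L
Dose 2 (120 mg at t=10 h): 120·exp(−0.11552·9) = 42.426 mg/L
C(19) = 3.898 + 42.426 = 46.324 mg/L

46.324 mg/L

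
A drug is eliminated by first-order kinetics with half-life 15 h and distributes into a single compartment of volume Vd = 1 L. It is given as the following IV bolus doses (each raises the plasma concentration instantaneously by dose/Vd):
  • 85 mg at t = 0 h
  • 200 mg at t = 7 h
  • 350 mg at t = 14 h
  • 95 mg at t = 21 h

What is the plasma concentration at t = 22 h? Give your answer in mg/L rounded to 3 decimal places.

463.299 mg/L

k = ln 2 / 15 = 0.04621 per h
Dose 1 (85 mg at t=0 h): 85·exp(−0.04621·22) = 30.754 mg/L
Dose 2 (200 mg at t=7 h): 200·exp(−0.04621·15) = 100.000 mg/L
Dose 3 (350 mg at t=14 h): 350·exp(−0.04621·8) = 241.835 mg/L
Dose 4 (95 mg at t=21 h): 95·exp(−0.04621·1) = 90.710 mg/L
C(22) = 30.754 + 100.000 + 241.835 + 90.710 = 463.299 mg/L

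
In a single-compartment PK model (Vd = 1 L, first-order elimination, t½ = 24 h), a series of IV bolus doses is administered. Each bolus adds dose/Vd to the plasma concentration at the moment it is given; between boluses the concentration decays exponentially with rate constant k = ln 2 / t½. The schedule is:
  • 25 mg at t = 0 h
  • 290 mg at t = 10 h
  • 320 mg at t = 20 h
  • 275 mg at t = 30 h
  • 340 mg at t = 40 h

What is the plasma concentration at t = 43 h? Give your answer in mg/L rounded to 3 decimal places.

k = ln 2 / 24 = 0.02888 per h
Dose 1 (25 mg at t=0 h): 25·exp(−0.02888·43) = 7.221 mg/L
Dose 2 (290 mg at t=10 h): 290·exp(−0.02888·33) = 111.810 mg/L
Dose 3 (320 mg at t=20 h): 320·exp(−0.02888·23) = 164.688 mg/L
Dose 4 (275 mg at t=30 h): 275·exp(−0.02888·13) = 188.919 mg/L
Dose 5 (340 mg at t=40 h): 340·exp(−0.02888·3) = 311.781 mg/L
C(43) = 7.221 + 111.810 + 164.688 + 188.919 + 311.781 = 784.420 mg/L

784.420 mg/L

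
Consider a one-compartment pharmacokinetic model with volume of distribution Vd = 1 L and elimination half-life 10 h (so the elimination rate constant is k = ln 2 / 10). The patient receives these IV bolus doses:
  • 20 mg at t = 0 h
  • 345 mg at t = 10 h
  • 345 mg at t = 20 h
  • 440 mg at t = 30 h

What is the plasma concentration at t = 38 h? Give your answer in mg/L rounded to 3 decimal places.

k = ln 2 / 10 = 0.06931 per h
Dose 1 (20 mg at t=0 h): 20·exp(−0.06931·38) = 1.436 mg/L
Dose 2 (345 mg at t=10 h): 345·exp(−0.06931·28) = 49.538 mg/L
Dose 3 (345 mg at t=20 h): 345·exp(−0.06931·18) = 99.075 mg/L
Dose 4 (440 mg at t=30 h): 440·exp(−0.06931·8) = 252.714 mg/L
C(38) = 1.436 + 49.538 + 99.075 + 252.714 = 402.762 mg/L

402.762 mg/L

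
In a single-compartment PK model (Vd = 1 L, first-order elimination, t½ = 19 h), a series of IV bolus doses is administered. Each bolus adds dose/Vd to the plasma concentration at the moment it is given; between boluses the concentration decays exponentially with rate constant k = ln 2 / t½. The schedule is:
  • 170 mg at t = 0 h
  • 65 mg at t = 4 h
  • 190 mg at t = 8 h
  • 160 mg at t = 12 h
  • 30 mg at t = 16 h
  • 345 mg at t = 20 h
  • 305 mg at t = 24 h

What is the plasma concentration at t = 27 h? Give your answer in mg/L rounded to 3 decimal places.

839.853 mg/L

k = ln 2 / 19 = 0.03648 per h
Dose 1 (170 mg at t=0 h): 170·exp(−0.03648·27) = 63.485 mg/L
Dose 2 (65 mg at t=4 h): 65·exp(−0.03648·23) = 28.087 mg/L
Dose 3 (190 mg at t=8 h): 190·exp(−0.03648·19) = 95.000 mg/L
Dose 4 (160 mg at t=12 h): 160·exp(−0.03648·15) = 92.569 mg/L
Dose 5 (30 mg at t=16 h): 30·exp(−0.03648·11) = 20.084 mg/L
Dose 6 (345 mg at t=20 h): 345·exp(−0.03648·7) = 267.247 mg/L
Dose 7 (305 mg at t=24 h): 305·exp(−0.03648·3) = 273.381 mg/L
C(27) = 63.485 + 28.087 + 95.000 + 92.569 + 20.084 + 267.247 + 273.381 = 839.853 mg/L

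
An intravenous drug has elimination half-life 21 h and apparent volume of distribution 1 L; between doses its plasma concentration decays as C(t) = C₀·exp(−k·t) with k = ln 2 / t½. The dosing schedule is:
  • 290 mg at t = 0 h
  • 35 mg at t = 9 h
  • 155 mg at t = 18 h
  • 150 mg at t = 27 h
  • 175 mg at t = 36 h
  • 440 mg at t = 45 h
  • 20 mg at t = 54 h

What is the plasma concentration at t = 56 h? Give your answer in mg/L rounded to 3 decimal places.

k = ln 2 / 21 = 0.03301 per h
Dose 1 (290 mg at t=0 h): 290·exp(−0.03301·56) = 45.672 mg/L
Dose 2 (35 mg at t=9 h): 35·exp(−0.03301·47) = 7.419 mg/L
Dose 3 (155 mg at t=18 h): 155·exp(−0.03301·38) = 44.219 mg/L
Dose 4 (150 mg at t=27 h): 150·exp(−0.03301·29) = 57.595 mg/L
Dose 5 (175 mg at t=36 h): 175·exp(−0.03301·20) = 90.436 mg/L
Dose 6 (440 mg at t=45 h): 440·exp(−0.03301·11) = 306.034 mg/L
Dose 7 (20 mg at t=54 h): 20·exp(−0.03301·2) = 18.722 mg/L
C(56) = 45.672 + 7.419 + 44.219 + 57.595 + 90.436 + 306.034 + 18.722 = 570.098 mg/L

570.098 mg/L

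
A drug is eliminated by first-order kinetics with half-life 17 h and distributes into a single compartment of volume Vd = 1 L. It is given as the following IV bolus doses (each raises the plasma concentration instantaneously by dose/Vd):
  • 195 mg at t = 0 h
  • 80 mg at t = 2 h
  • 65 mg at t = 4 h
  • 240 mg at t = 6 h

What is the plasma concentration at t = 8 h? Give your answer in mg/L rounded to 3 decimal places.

479.788 mg/L

k = ln 2 / 17 = 0.04077 per h
Dose 1 (195 mg at t=0 h): 195·exp(−0.04077·8) = 140.726 mg/L
Dose 2 (80 mg at t=2 h): 80·exp(−0.04077·6) = 62.639 mg/L
Dose 3 (65 mg at t=4 h): 65·exp(−0.04077·4) = 55.218 mg/L
Dose 4 (240 mg at t=6 h): 240·exp(−0.04077·2) = 221.206 mg/L
C(8) = 140.726 + 62.639 + 55.218 + 221.206 = 479.788 mg/L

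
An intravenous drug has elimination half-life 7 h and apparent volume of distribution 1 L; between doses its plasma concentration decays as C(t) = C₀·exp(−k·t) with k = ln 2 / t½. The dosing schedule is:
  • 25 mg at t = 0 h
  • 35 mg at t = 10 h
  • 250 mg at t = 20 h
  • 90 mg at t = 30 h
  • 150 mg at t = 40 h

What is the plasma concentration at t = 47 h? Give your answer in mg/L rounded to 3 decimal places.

110.104 mg/L

k = ln 2 / 7 = 0.09902 per h
Dose 1 (25 mg at t=0 h): 25·exp(−0.09902·47) = 0.238 mg/L
Dose 2 (35 mg at t=10 h): 35·exp(−0.09902·37) = 0.897 mg/L
Dose 3 (250 mg at t=20 h): 250·exp(−0.09902·27) = 17.251 mg/L
Dose 4 (90 mg at t=30 h): 90·exp(−0.09902·17) = 16.717 mg/L
Dose 5 (150 mg at t=40 h): 150·exp(−0.09902·7) = 75.000 mg/L
C(47) = 0.238 + 0.897 + 17.251 + 16.717 + 75.000 = 110.104 mg/L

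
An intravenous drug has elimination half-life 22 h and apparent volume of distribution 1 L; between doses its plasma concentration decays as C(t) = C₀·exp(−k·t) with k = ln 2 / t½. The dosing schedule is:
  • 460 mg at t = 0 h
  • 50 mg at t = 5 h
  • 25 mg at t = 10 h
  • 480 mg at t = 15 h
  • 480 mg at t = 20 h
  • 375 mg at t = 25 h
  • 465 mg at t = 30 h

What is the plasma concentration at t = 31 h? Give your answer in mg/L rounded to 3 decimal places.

k = ln 2 / 22 = 0.03151 per h
Dose 1 (460 mg at t=0 h): 460·exp(−0.03151·31) = 173.212 mg/L
Dose 2 (50 mg at t=5 h): 50·exp(−0.03151·26) = 22.040 mg/L
Dose 3 (25 mg at t=10 h): 25·exp(−0.03151·21) = 12.900 mg/L
Dose 4 (480 mg at t=15 h): 480·exp(−0.03151·16) = 289.941 mg/L
Dose 5 (480 mg at t=20 h): 480·exp(−0.03151·11) = 339.411 mg/L
Dose 6 (375 mg at t=25 h): 375·exp(−0.03151·6) = 310.407 mg/L
Dose 7 (465 mg at t=30 h): 465·exp(−0.03151·1) = 450.578 mg/L
C(31) = 173.212 + 22.040 + 12.900 + 289.941 + 339.411 + 310.407 + 450.578 = 1598.490 mg/L

1598.490 mg/L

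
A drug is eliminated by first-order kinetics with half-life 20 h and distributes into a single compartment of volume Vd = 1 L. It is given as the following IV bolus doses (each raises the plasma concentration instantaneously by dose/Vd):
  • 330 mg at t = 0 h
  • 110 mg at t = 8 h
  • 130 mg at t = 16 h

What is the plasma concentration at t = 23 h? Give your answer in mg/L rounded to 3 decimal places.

316.109 mg/L

k = ln 2 / 20 = 0.03466 per h
Dose 1 (330 mg at t=0 h): 330·exp(−0.03466·23) = 148.706 mg/L
Dose 2 (110 mg at t=8 h): 110·exp(−0.03466·15) = 65.406 mg/L
Dose 3 (130 mg at t=16 h): 130·exp(−0.03466·7) = 101.996 mg/L
C(23) = 148.706 + 65.406 + 101.996 = 316.109 mg/L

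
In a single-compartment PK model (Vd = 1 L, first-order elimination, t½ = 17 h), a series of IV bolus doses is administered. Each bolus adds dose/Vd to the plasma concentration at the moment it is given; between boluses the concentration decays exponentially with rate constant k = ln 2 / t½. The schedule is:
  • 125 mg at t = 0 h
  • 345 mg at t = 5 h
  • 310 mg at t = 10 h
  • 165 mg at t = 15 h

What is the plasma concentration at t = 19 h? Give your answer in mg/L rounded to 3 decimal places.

607.500 mg/L

k = ln 2 / 17 = 0.04077 per h
Dose 1 (125 mg at t=0 h): 125·exp(−0.04077·19) = 57.606 mg/L
Dose 2 (345 mg at t=5 h): 345·exp(−0.04077·14) = 194.945 mg/L
Dose 3 (310 mg at t=10 h): 310·exp(−0.04077·9) = 214.780 mg/L
Dose 4 (165 mg at t=15 h): 165·exp(−0.04077·4) = 140.169 mg/L
C(19) = 57.606 + 194.945 + 214.780 + 140.169 = 607.500 mg/L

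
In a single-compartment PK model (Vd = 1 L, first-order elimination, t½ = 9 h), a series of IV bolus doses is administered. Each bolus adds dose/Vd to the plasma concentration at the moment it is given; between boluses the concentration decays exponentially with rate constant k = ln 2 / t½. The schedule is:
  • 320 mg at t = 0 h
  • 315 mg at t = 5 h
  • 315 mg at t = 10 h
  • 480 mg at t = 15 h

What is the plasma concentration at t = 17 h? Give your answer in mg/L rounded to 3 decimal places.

k = ln 2 / 9 = 0.07702 per h
Dose 1 (320 mg at t=0 h): 320·exp(−0.07702·17) = 86.405 mg/L
Dose 2 (315 mg at t=5 h): 315·exp(−0.07702·12) = 125.008 mg/L
Dose 3 (315 mg at t=10 h): 315·exp(−0.07702·7) = 183.728 mg/L
Dose 4 (480 mg at t=15 h): 480·exp(−0.07702·2) = 411.477 mg/L
C(17) = 86.405 + 125.008 + 183.728 + 411.477 = 806.618 mg/L

806.618 mg/L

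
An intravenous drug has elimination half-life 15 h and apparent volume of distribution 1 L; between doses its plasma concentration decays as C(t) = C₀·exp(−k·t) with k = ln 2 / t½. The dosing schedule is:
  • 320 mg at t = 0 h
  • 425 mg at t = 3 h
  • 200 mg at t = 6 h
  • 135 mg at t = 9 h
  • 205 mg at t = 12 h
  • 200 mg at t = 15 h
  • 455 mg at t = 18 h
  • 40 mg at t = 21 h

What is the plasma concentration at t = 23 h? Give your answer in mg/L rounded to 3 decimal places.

1100.183 mg/L

k = ln 2 / 15 = 0.04621 per h
Dose 1 (320 mg at t=0 h): 320·exp(−0.04621·23) = 110.553 mg/L
Dose 2 (425 mg at t=3 h): 425·exp(−0.04621·20) = 168.661 mg/L
Dose 3 (200 mg at t=6 h): 200·exp(−0.04621·17) = 91.172 mg/L
Dose 4 (135 mg at t=9 h): 135·exp(−0.04621·14) = 70.692 mg/L
Dose 5 (205 mg at t=12 h): 205·exp(−0.04621·11) = 123.310 mg/L
Dose 6 (200 mg at t=15 h): 200·exp(−0.04621·8) = 138.191 mg/L
Dose 7 (455 mg at t=18 h): 455·exp(−0.04621·5) = 361.134 mg/L
Dose 8 (40 mg at t=21 h): 40·exp(−0.04621·2) = 36.469 mg/L
C(23) = 110.553 + 168.661 + 91.172 + 70.692 + 123.310 + 138.191 + 361.134 + 36.469 = 1100.183 mg/L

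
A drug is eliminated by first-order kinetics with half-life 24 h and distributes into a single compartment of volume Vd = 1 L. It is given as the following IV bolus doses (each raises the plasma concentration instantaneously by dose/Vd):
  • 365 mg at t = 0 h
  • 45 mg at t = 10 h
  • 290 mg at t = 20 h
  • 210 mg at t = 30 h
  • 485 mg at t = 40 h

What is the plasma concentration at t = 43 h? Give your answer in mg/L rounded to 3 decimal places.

861.037 mg/L

k = ln 2 / 24 = 0.02888 per h
Dose 1 (365 mg at t=0 h): 365·exp(−0.02888·43) = 105.426 mg/L
Dose 2 (45 mg at t=10 h): 45·exp(−0.02888·33) = 17.350 mg/L
Dose 3 (290 mg at t=20 h): 290·exp(−0.02888·23) = 149.249 mg/L
Dose 4 (210 mg at t=30 h): 210·exp(−0.02888·13) = 144.265 mg/L
Dose 5 (485 mg at t=40 h): 485·exp(−0.02888·3) = 444.747 mg/L
C(43) = 105.426 + 17.350 + 149.249 + 144.265 + 444.747 = 861.037 mg/L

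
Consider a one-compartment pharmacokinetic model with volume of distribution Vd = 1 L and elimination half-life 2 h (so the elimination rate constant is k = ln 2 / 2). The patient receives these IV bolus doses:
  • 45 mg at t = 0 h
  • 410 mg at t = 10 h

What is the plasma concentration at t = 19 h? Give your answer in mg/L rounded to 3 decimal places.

k = ln 2 / 2 = 0.34657 per h
Dose 1 (45 mg at t=0 h): 45·exp(−0.34657·19) = 0.062 mg/L
Dose 2 (410 mg at t=10 h): 410·exp(−0.34657·9) = 18.120 mg/L
C(19) = 0.062 + 18.120 = 18.182 mg/L

18.182 mg/L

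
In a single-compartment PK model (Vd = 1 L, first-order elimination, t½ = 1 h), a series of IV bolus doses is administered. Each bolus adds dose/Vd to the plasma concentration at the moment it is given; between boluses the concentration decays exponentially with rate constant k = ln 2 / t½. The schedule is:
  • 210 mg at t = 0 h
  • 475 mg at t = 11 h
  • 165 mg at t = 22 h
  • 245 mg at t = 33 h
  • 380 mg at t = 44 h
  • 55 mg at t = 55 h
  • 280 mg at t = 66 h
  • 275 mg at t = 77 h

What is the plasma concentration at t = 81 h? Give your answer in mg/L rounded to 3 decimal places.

17.196 mg/L

k = ln 2 / 1 = 0.69315 per h
Dose 1 (210 mg at t=0 h): 210·exp(−0.69315·81) = 0.000 mg/L
Dose 2 (475 mg at t=11 h): 475·exp(−0.69315·70) = 0.000 mg/L
Dose 3 (165 mg at t=22 h): 165·exp(−0.69315·59) = 0.000 mg/L
Dose 4 (245 mg at t=33 h): 245·exp(−0.69315·48) = 0.000 mg/L
Dose 5 (380 mg at t=44 h): 380·exp(−0.69315·37) = 0.000 mg/L
Dose 6 (55 mg at t=55 h): 55·exp(−0.69315·26) = 0.000 mg/L
Dose 7 (280 mg at t=66 h): 280·exp(−0.69315·15) = 0.009 mg/L
Dose 8 (275 mg at t=77 h): 275·exp(−0.69315·4) = 17.188 mg/L
C(81) = 0.000 + 0.000 + 0.000 + 0.000 + 0.000 + 0.000 + 0.009 + 17.188 = 17.196 mg/L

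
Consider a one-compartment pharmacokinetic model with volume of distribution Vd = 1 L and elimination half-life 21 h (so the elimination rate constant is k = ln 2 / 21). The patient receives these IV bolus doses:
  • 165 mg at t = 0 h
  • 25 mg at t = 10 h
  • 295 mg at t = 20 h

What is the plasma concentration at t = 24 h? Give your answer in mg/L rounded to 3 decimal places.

k = ln 2 / 21 = 0.03301 per h
Dose 1 (165 mg at t=0 h): 165·exp(−0.03301·24) = 74.722 mg/L
Dose 2 (25 mg at t=10 h): 25·exp(−0.03301·14) = 15.749 mg/L
Dose 3 (295 mg at t=20 h): 295·exp(−0.03301·4) = 258.513 mg/L
C(24) = 74.722 + 15.749 + 258.513 = 348.985 mg/L

348.985 mg/L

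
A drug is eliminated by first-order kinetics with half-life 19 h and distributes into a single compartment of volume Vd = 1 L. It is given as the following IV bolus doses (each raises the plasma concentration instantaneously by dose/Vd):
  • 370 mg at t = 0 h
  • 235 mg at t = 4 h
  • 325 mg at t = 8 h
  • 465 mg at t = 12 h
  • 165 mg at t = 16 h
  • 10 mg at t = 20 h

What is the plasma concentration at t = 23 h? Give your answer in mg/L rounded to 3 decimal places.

k = ln 2 / 19 = 0.03648 per h
Dose 1 (370 mg at t=0 h): 370·exp(−0.03648·23) = 159.881 mg/L
Dose 2 (235 mg at t=4 h): 235·exp(−0.03648·19) = 117.500 mg/L
Dose 3 (325 mg at t=8 h): 325·exp(−0.03648·15) = 188.030 mg/L
Dose 4 (465 mg at t=12 h): 465·exp(−0.03648·11) = 311.295 mg/L
Dose 5 (165 mg at t=16 h): 165·exp(−0.03648·7) = 127.814 mg/L
Dose 6 (10 mg at t=20 h): 10·exp(−0.03648·3) = 8.963 mg/L
C(23) = 159.881 + 117.500 + 188.030 + 311.295 + 127.814 + 8.963 = 913.484 mg/L

913.484 mg/L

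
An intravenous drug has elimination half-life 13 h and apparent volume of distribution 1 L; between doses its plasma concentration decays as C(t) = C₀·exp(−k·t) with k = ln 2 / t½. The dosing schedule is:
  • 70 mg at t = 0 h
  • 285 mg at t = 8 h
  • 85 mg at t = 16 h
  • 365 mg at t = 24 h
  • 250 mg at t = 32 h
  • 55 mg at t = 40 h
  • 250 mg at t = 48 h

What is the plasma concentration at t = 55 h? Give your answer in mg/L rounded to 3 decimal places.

377.690 mg/L

k = ln 2 / 13 = 0.05332 per h
Dose 1 (70 mg at t=0 h): 70·exp(−0.05332·55) = 3.728 mg/L
Dose 2 (285 mg at t=8 h): 285·exp(−0.05332·47) = 23.254 mg/L
Dose 3 (85 mg at t=16 h): 85·exp(−0.05332·39) = 10.625 mg/L
Dose 4 (365 mg at t=24 h): 365·exp(−0.05332·31) = 69.896 mg/L
Dose 5 (250 mg at t=32 h): 250·exp(−0.05332·23) = 73.341 mg/L
Dose 6 (55 mg at t=40 h): 55·exp(−0.05332·15) = 24.718 mg/L
Dose 7 (250 mg at t=48 h): 250·exp(−0.05332·7) = 172.126 mg/L
C(55) = 3.728 + 23.254 + 10.625 + 69.896 + 73.341 + 24.718 + 172.126 = 377.690 mg/L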